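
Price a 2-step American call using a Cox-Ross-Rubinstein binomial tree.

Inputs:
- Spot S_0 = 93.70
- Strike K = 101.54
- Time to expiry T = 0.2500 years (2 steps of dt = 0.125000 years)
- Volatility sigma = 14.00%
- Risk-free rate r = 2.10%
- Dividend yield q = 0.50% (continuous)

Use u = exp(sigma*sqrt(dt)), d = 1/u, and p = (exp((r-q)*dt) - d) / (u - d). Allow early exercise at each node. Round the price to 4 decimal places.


Answer: Price = V(0,0) = 0.4901

Derivation:
dt = T/N = 0.125000
u = exp(sigma*sqrt(dt)) = 1.050743; d = 1/u = 0.951708
p = (exp((r-q)*dt) - d) / (u - d) = 0.507843
Discount per step: exp(-r*dt) = 0.997378
Stock lattice S(k, i) with i counting down-moves:
  k=0: S(0,0) = 93.7000
  k=1: S(1,0) = 98.4546; S(1,1) = 89.1750
  k=2: S(2,0) = 103.4505; S(2,1) = 93.7000; S(2,2) = 84.8685
Terminal payoffs V(N, i) = max(S_T - K, 0):
  V(2,0) = 1.910490; V(2,1) = 0.000000; V(2,2) = 0.000000
Backward induction: V(k, i) = exp(-r*dt) * [p * V(k+1, i) + (1-p) * V(k+1, i+1)]; then take max(V_cont, immediate exercise) for American.
  V(1,0) = exp(-r*dt) * [p*1.910490 + (1-p)*0.000000] = 0.967686; exercise = 0.000000; V(1,0) = max -> 0.967686
  V(1,1) = exp(-r*dt) * [p*0.000000 + (1-p)*0.000000] = 0.000000; exercise = 0.000000; V(1,1) = max -> 0.000000
  V(0,0) = exp(-r*dt) * [p*0.967686 + (1-p)*0.000000] = 0.490144; exercise = 0.000000; V(0,0) = max -> 0.490144


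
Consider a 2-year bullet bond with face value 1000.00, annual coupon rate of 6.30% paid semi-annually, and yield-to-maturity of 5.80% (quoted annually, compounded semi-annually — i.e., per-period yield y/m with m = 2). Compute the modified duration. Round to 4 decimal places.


Coupon per period c = face * coupon_rate / m = 31.500000
Periods per year m = 2; per-period yield y/m = 0.029000
Number of cashflows N = 4
Cashflows (t years, CF_t, discount factor 1/(1+y/m)^(m*t), PV):
  t = 0.5000: CF_t = 31.500000, DF = 0.971817, PV = 30.612245
  t = 1.0000: CF_t = 31.500000, DF = 0.944429, PV = 29.749509
  t = 1.5000: CF_t = 31.500000, DF = 0.917812, PV = 28.911088
  t = 2.0000: CF_t = 1031.500000, DF = 0.891946, PV = 920.042169
Price P = sum_t PV_t = 1009.315011
First compute Macaulay numerator sum_t t * PV_t:
  t * PV_t at t = 0.5000: 15.306122
  t * PV_t at t = 1.0000: 29.749509
  t * PV_t at t = 1.5000: 43.366631
  t * PV_t at t = 2.0000: 1840.084338
Macaulay duration D = 1928.506601 / 1009.315011 = 1.910708
Modified duration = D / (1 + y/m) = 1.910708 / (1 + 0.029000) = 1.856859

Answer: Modified duration = 1.8569


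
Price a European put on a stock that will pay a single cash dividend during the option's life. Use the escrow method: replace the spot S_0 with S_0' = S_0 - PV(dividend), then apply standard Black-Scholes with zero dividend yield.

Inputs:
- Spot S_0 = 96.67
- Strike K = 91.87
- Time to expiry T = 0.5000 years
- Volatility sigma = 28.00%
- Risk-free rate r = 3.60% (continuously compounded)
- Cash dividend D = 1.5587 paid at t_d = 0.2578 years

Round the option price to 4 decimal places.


Answer: Price = 5.1188

Derivation:
PV(D) = D * exp(-r * t_d) = 1.5587 * 0.99076213 = 1.54430094
S_0' = S_0 - PV(D) = 96.6700 - 1.54430094 = 95.12569906
d1 = (ln(S_0'/K) + (r + sigma^2/2)*T) / (sigma*sqrt(T)) = 0.36579963
d2 = d1 - sigma*sqrt(T) = 0.16780973
exp(-rT) = 0.98216103
N(-d1) = 0.35725730; N(-d2) = 0.43336649
P = K * exp(-rT) * N(-d2) - S_0' * N(-d1) = 91.8700 * 0.98216103 * 0.43336649 - 95.12569906 * 0.35725730 = 5.1188


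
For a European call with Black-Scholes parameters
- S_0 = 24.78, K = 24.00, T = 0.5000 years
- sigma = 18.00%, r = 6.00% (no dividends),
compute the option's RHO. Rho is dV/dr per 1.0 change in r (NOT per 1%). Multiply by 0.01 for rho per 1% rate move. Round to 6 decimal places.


Answer: Rho = 7.732257

Derivation:
d1 = 0.5506244108; d2 = 0.4233451902
phi(d1) = 0.3428260326; exp(-qT) = 1.0000000000; exp(-rT) = 0.9704455335
N(d2) = 0.6639782860
Rho = K*T*exp(-rT)*N(d2) = 24.0000 * 0.5000 * 0.9704455335 * 0.6639782860 = 7.732257


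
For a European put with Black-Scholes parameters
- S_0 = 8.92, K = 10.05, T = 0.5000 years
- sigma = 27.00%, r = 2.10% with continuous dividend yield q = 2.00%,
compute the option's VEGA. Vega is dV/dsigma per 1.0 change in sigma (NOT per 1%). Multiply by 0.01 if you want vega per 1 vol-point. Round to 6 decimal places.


d1 = -0.5266724473; d2 = -0.7175912782
phi(d1) = 0.3472777223; exp(-qT) = 0.9900498337; exp(-rT) = 0.9895549326
Vega = S * exp(-qT) * phi(d1) * sqrt(T) = 8.9200 * 0.9900498337 * 0.3472777223 * 0.7071067812 = 2.168622

Answer: Vega = 2.168622


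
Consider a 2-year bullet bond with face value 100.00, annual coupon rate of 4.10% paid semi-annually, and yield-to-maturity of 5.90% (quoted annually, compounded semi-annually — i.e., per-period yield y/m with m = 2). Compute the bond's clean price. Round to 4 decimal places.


Answer: Price = 96.6506

Derivation:
Coupon per period c = face * coupon_rate / m = 2.050000
Periods per year m = 2; per-period yield y/m = 0.029500
Number of cashflows N = 4
Cashflows (t years, CF_t, discount factor 1/(1+y/m)^(m*t), PV):
  t = 0.5000: CF_t = 2.050000, DF = 0.971345, PV = 1.991258
  t = 1.0000: CF_t = 2.050000, DF = 0.943512, PV = 1.934199
  t = 1.5000: CF_t = 2.050000, DF = 0.916476, PV = 1.878775
  t = 2.0000: CF_t = 102.050000, DF = 0.890214, PV = 90.846376
Price P = sum_t PV_t = 96.650608


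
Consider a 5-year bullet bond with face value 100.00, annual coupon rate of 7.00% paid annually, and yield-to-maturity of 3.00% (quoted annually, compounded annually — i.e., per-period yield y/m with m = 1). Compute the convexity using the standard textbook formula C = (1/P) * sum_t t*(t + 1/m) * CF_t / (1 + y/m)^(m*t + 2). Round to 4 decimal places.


Answer: Convexity = 24.0863

Derivation:
Coupon per period c = face * coupon_rate / m = 7.000000
Periods per year m = 1; per-period yield y/m = 0.030000
Number of cashflows N = 5
Cashflows (t years, CF_t, discount factor 1/(1+y/m)^(m*t), PV):
  t = 1.0000: CF_t = 7.000000, DF = 0.970874, PV = 6.796117
  t = 2.0000: CF_t = 7.000000, DF = 0.942596, PV = 6.598171
  t = 3.0000: CF_t = 7.000000, DF = 0.915142, PV = 6.405992
  t = 4.0000: CF_t = 7.000000, DF = 0.888487, PV = 6.219409
  t = 5.0000: CF_t = 107.000000, DF = 0.862609, PV = 92.299140
Price P = sum_t PV_t = 118.318829
Convexity numerator sum_t t*(t + 1/m) * CF_t / (1+y/m)^(m*t + 2):
  t = 1.0000: term = 12.811983
  t = 2.0000: term = 37.316456
  t = 3.0000: term = 72.459138
  t = 4.0000: term = 117.247796
  t = 5.0000: term = 2610.023751
Convexity = (1/P) * sum = 2849.859124 / 118.318829 = 24.086269


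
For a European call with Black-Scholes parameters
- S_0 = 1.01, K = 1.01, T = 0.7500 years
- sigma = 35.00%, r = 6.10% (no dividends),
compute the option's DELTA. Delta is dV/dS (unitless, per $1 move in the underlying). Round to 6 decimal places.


d1 = 0.3024903018; d2 = -0.0006185896
phi(d1) = 0.3811018089; exp(-qT) = 1.0000000000; exp(-rT) = 0.9552807525
N(d1) = 0.6188608373
Delta = exp(-qT) * N(d1) = 1.0000000000 * 0.6188608373 = 0.618861

Answer: Delta = 0.618861


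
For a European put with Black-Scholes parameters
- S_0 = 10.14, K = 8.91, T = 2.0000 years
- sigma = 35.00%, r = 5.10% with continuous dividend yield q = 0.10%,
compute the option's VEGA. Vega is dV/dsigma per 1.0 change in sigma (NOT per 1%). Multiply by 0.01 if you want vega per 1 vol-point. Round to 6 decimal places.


Answer: Vega = 4.434990

Derivation:
d1 = 0.7107711230; d2 = 0.2157963762
phi(d1) = 0.3098904820; exp(-qT) = 0.9980019987; exp(-rT) = 0.9030295517
Vega = S * exp(-qT) * phi(d1) * sqrt(T) = 10.1400 * 0.9980019987 * 0.3098904820 * 1.4142135624 = 4.434990


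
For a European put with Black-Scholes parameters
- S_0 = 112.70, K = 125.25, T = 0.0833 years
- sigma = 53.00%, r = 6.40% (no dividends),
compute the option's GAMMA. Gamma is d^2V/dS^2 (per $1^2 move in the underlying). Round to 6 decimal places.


d1 = -0.5788928809; d2 = -0.7318600996
phi(d1) = 0.3373963196; exp(-qT) = 1.0000000000; exp(-rT) = 0.9946829856
Gamma = exp(-qT) * phi(d1) / (S * sigma * sqrt(T)) = 1.0000000000 * 0.3373963196 / (112.7000 * 0.5300 * 0.2886173938) = 0.019571

Answer: Gamma = 0.019571


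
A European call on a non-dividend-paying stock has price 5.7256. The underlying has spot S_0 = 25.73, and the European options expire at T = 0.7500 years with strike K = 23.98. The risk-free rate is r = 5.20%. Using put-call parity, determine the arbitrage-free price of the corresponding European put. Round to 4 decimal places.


Put-call parity: C - P = S_0 * exp(-qT) - K * exp(-rT).
S_0 * exp(-qT) = 25.7300 * 1.00000000 = 25.73000000
K * exp(-rT) = 23.9800 * 0.96175071 = 23.06278201
P = C - S*exp(-qT) + K*exp(-rT)
P = 5.7256 - 25.73000000 + 23.06278201 = 3.0584

Answer: Put price = 3.0584


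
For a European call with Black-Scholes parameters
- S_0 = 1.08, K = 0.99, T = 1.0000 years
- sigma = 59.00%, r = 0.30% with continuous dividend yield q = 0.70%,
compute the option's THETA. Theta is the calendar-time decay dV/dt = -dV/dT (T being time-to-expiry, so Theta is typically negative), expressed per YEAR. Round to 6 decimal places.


Answer: Theta = -0.111068

Derivation:
d1 = 0.4356972491; d2 = -0.1543027509
phi(d1) = 0.3628177708; exp(-qT) = 0.9930244429; exp(-rT) = 0.9970044955
Theta = -S*exp(-qT)*phi(d1)*sigma/(2*sqrt(T)) - r*K*exp(-rT)*N(d2) + q*S*exp(-qT)*N(d1)
N(d1) = 0.6684717991; N(d2) = 0.4386855142; sqrt(T) = 1.0000000000
Term 1 = -1.0800 * 0.9930244429 * 0.3628177708 * 0.5900 / (2 * 1.0000000000) = -0.1147874110
Term 2 = -0.0030 * 0.9900 * 0.9970044955 * 0.4386855142 = -0.0012989931
Term 3 = 0.0070 * 1.0800 * 0.9930244429 * 0.6684717991 = 0.0050183948
Theta = -0.1147874110 + (-0.0012989931) + (0.0050183948) = -0.111068


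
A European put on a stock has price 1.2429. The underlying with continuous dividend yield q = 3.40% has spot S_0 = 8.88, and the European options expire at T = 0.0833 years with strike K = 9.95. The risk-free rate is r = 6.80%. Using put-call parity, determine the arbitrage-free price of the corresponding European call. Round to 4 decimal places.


Put-call parity: C - P = S_0 * exp(-qT) - K * exp(-rT).
S_0 * exp(-qT) = 8.8800 * 0.99717181 = 8.85488565
K * exp(-rT) = 9.9500 * 0.99435161 = 9.89379854
C = P + S*exp(-qT) - K*exp(-rT)
C = 1.2429 + 8.85488565 - 9.89379854 = 0.2040

Answer: Call price = 0.2040


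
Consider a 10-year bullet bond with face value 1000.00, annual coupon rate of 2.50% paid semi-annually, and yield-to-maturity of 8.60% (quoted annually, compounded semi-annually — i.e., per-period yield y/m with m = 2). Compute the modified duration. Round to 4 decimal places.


Answer: Modified duration = 8.1400

Derivation:
Coupon per period c = face * coupon_rate / m = 12.500000
Periods per year m = 2; per-period yield y/m = 0.043000
Number of cashflows N = 20
Cashflows (t years, CF_t, discount factor 1/(1+y/m)^(m*t), PV):
  t = 0.5000: CF_t = 12.500000, DF = 0.958773, PV = 11.984660
  t = 1.0000: CF_t = 12.500000, DF = 0.919245, PV = 11.490565
  t = 1.5000: CF_t = 12.500000, DF = 0.881347, PV = 11.016841
  t = 2.0000: CF_t = 12.500000, DF = 0.845012, PV = 10.562647
  t = 2.5000: CF_t = 12.500000, DF = 0.810174, PV = 10.127179
  t = 3.0000: CF_t = 12.500000, DF = 0.776773, PV = 9.709663
  t = 3.5000: CF_t = 12.500000, DF = 0.744749, PV = 9.309361
  t = 4.0000: CF_t = 12.500000, DF = 0.714045, PV = 8.925561
  t = 4.5000: CF_t = 12.500000, DF = 0.684607, PV = 8.557585
  t = 5.0000: CF_t = 12.500000, DF = 0.656382, PV = 8.204780
  t = 5.5000: CF_t = 12.500000, DF = 0.629322, PV = 7.866519
  t = 6.0000: CF_t = 12.500000, DF = 0.603376, PV = 7.542205
  t = 6.5000: CF_t = 12.500000, DF = 0.578501, PV = 7.231260
  t = 7.0000: CF_t = 12.500000, DF = 0.554651, PV = 6.933136
  t = 7.5000: CF_t = 12.500000, DF = 0.531784, PV = 6.647302
  t = 8.0000: CF_t = 12.500000, DF = 0.509860, PV = 6.373252
  t = 8.5000: CF_t = 12.500000, DF = 0.488840, PV = 6.110500
  t = 9.0000: CF_t = 12.500000, DF = 0.468687, PV = 5.858581
  t = 9.5000: CF_t = 12.500000, DF = 0.449364, PV = 5.617048
  t = 10.0000: CF_t = 1012.500000, DF = 0.430838, PV = 436.223305
Price P = sum_t PV_t = 596.291950
First compute Macaulay numerator sum_t t * PV_t:
  t * PV_t at t = 0.5000: 5.992330
  t * PV_t at t = 1.0000: 11.490565
  t * PV_t at t = 1.5000: 16.525262
  t * PV_t at t = 2.0000: 21.125295
  t * PV_t at t = 2.5000: 25.317947
  t * PV_t at t = 3.0000: 29.128989
  t * PV_t at t = 3.5000: 32.582762
  t * PV_t at t = 4.0000: 35.702246
  t * PV_t at t = 4.5000: 38.509134
  t * PV_t at t = 5.0000: 41.023899
  t * PV_t at t = 5.5000: 43.265857
  t * PV_t at t = 6.0000: 45.253228
  t * PV_t at t = 6.5000: 47.003193
  t * PV_t at t = 7.0000: 48.531949
  t * PV_t at t = 7.5000: 49.854762
  t * PV_t at t = 8.0000: 50.986015
  t * PV_t at t = 8.5000: 51.939253
  t * PV_t at t = 9.0000: 52.727232
  t * PV_t at t = 9.5000: 53.361958
  t * PV_t at t = 10.0000: 4362.233045
Macaulay duration D = 5062.554920 / 596.291950 = 8.490061
Modified duration = D / (1 + y/m) = 8.490061 / (1 + 0.043000) = 8.140039


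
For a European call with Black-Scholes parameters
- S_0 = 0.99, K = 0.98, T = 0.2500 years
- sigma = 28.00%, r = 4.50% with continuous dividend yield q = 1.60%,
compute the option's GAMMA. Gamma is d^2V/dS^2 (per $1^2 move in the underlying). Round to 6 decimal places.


Answer: Gamma = 2.813271

Derivation:
d1 = 0.1943026533; d2 = 0.0543026533
phi(d1) = 0.3914821753; exp(-qT) = 0.9960079893; exp(-rT) = 0.9888130446
Gamma = exp(-qT) * phi(d1) / (S * sigma * sqrt(T)) = 0.9960079893 * 0.3914821753 / (0.9900 * 0.2800 * 0.5000000000) = 2.813271


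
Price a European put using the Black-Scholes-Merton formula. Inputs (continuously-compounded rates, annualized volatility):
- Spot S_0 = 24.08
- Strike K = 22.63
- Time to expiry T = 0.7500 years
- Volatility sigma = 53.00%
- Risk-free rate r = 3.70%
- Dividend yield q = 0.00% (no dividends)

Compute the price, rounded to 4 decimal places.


d1 = (ln(S/K) + (r - q + 0.5*sigma^2) * T) / (sigma * sqrt(T)) = 0.42526240
d2 = d1 - sigma * sqrt(T) = -0.03373107
exp(-rT) = 0.97263149; exp(-qT) = 1.00000000
P = K * exp(-rT) * N(-d2) - S_0 * exp(-qT) * N(-d1)
N(-d1) = 0.33532270; N(-d2) = 0.51345420
P = 22.6300 * 0.97263149 * 0.51345420 - 24.0800 * 1.00000000 * 0.33532270 = 3.2269

Answer: Price = 3.2269


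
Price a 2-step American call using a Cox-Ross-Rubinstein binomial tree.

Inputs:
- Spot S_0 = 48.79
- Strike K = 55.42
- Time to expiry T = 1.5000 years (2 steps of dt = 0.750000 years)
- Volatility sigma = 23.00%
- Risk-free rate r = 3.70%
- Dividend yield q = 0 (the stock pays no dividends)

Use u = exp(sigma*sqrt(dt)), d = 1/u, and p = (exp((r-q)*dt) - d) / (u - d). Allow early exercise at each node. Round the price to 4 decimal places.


dt = T/N = 0.750000
u = exp(sigma*sqrt(dt)) = 1.220409; d = 1/u = 0.819398
p = (exp((r-q)*dt) - d) / (u - d) = 0.520537
Discount per step: exp(-r*dt) = 0.972631
Stock lattice S(k, i) with i counting down-moves:
  k=0: S(0,0) = 48.7900
  k=1: S(1,0) = 59.5437; S(1,1) = 39.9784
  k=2: S(2,0) = 72.6677; S(2,1) = 48.7900; S(2,2) = 32.7582
Terminal payoffs V(N, i) = max(S_T - K, 0):
  V(2,0) = 17.247705; V(2,1) = 0.000000; V(2,2) = 0.000000
Backward induction: V(k, i) = exp(-r*dt) * [p * V(k+1, i) + (1-p) * V(k+1, i+1)]; then take max(V_cont, immediate exercise) for American.
  V(1,0) = exp(-r*dt) * [p*17.247705 + (1-p)*0.000000] = 8.732347; exercise = 4.123743; V(1,0) = max -> 8.732347
  V(1,1) = exp(-r*dt) * [p*0.000000 + (1-p)*0.000000] = 0.000000; exercise = 0.000000; V(1,1) = max -> 0.000000
  V(0,0) = exp(-r*dt) * [p*8.732347 + (1-p)*0.000000] = 4.421103; exercise = 0.000000; V(0,0) = max -> 4.421103

Answer: Price = V(0,0) = 4.4211


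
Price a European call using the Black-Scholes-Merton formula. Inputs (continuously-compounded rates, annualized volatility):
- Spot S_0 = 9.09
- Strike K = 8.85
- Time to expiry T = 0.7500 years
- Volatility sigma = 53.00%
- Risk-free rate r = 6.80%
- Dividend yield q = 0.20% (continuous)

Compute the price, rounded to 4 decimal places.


Answer: Price = 1.9417

Derivation:
d1 = (ln(S/K) + (r - q + 0.5*sigma^2) * T) / (sigma * sqrt(T)) = 0.39563733
d2 = d1 - sigma * sqrt(T) = -0.06335613
exp(-rT) = 0.95027867; exp(-qT) = 0.99850112
C = S_0 * exp(-qT) * N(d1) - K * exp(-rT) * N(d2)
N(d1) = 0.65381370; N(d2) = 0.47474146
C = 9.0900 * 0.99850112 * 0.65381370 - 8.8500 * 0.95027867 * 0.47474146 = 1.9417


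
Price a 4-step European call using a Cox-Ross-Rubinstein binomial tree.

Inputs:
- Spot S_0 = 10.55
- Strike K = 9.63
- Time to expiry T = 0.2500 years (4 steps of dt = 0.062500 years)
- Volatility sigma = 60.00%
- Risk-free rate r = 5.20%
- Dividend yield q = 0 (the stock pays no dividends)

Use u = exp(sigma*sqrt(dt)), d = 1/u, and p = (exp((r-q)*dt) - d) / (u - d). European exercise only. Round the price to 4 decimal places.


dt = T/N = 0.062500
u = exp(sigma*sqrt(dt)) = 1.161834; d = 1/u = 0.860708
p = (exp((r-q)*dt) - d) / (u - d) = 0.473381
Discount per step: exp(-r*dt) = 0.996755
Stock lattice S(k, i) with i counting down-moves:
  k=0: S(0,0) = 10.5500
  k=1: S(1,0) = 12.2574; S(1,1) = 9.0805
  k=2: S(2,0) = 14.2410; S(2,1) = 10.5500; S(2,2) = 7.8156
  k=3: S(3,0) = 16.5457; S(3,1) = 12.2574; S(3,2) = 9.0805; S(3,3) = 6.7270
  k=4: S(4,0) = 19.2234; S(4,1) = 14.2410; S(4,2) = 10.5500; S(4,3) = 7.8156; S(4,4) = 5.7900
Terminal payoffs V(N, i) = max(S_T - K, 0):
  V(4,0) = 9.593353; V(4,1) = 4.611010; V(4,2) = 0.920000; V(4,3) = 0.000000; V(4,4) = 0.000000
Backward induction: V(k, i) = exp(-r*dt) * [p * V(k+1, i) + (1-p) * V(k+1, i+1)].
  V(3,0) = exp(-r*dt) * [p*9.593353 + (1-p)*4.611010] = 6.946940
  V(3,1) = exp(-r*dt) * [p*4.611010 + (1-p)*0.920000] = 2.658598
  V(3,2) = exp(-r*dt) * [p*0.920000 + (1-p)*0.000000] = 0.434097
  V(3,3) = exp(-r*dt) * [p*0.000000 + (1-p)*0.000000] = 0.000000
  V(2,0) = exp(-r*dt) * [p*6.946940 + (1-p)*2.658598] = 4.673402
  V(2,1) = exp(-r*dt) * [p*2.658598 + (1-p)*0.434097] = 1.482307
  V(2,2) = exp(-r*dt) * [p*0.434097 + (1-p)*0.000000] = 0.204826
  V(1,0) = exp(-r*dt) * [p*4.673402 + (1-p)*1.482307] = 2.983198
  V(1,1) = exp(-r*dt) * [p*1.482307 + (1-p)*0.204826] = 0.806934
  V(0,0) = exp(-r*dt) * [p*2.983198 + (1-p)*0.806934] = 1.831174

Answer: Price = V(0,0) = 1.8312


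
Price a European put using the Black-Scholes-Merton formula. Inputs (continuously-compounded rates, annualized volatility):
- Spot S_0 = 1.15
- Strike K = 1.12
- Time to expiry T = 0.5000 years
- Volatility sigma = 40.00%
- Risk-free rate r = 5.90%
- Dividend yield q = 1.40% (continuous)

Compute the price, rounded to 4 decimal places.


Answer: Price = 0.1000

Derivation:
d1 = (ln(S/K) + (r - q + 0.5*sigma^2) * T) / (sigma * sqrt(T)) = 0.31442655
d2 = d1 - sigma * sqrt(T) = 0.03158383
exp(-rT) = 0.97093088; exp(-qT) = 0.99302444
P = K * exp(-rT) * N(-d2) - S_0 * exp(-qT) * N(-d1)
N(-d1) = 0.37659855; N(-d2) = 0.48740197
P = 1.1200 * 0.97093088 * 0.48740197 - 1.1500 * 0.99302444 * 0.37659855 = 0.1000


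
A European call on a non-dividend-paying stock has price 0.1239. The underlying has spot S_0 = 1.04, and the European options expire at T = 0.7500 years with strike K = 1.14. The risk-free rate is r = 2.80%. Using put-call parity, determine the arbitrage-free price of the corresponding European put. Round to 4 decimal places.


Answer: Put price = 0.2002

Derivation:
Put-call parity: C - P = S_0 * exp(-qT) - K * exp(-rT).
S_0 * exp(-qT) = 1.0400 * 1.00000000 = 1.04000000
K * exp(-rT) = 1.1400 * 0.97921896 = 1.11630962
P = C - S*exp(-qT) + K*exp(-rT)
P = 0.1239 - 1.04000000 + 1.11630962 = 0.2002


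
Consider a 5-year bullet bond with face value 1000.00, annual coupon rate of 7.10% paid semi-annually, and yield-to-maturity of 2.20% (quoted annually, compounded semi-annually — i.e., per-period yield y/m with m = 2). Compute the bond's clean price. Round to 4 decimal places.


Answer: Price = 1230.8071

Derivation:
Coupon per period c = face * coupon_rate / m = 35.500000
Periods per year m = 2; per-period yield y/m = 0.011000
Number of cashflows N = 10
Cashflows (t years, CF_t, discount factor 1/(1+y/m)^(m*t), PV):
  t = 0.5000: CF_t = 35.500000, DF = 0.989120, PV = 35.113749
  t = 1.0000: CF_t = 35.500000, DF = 0.978358, PV = 34.731700
  t = 1.5000: CF_t = 35.500000, DF = 0.967713, PV = 34.353808
  t = 2.0000: CF_t = 35.500000, DF = 0.957184, PV = 33.980028
  t = 2.5000: CF_t = 35.500000, DF = 0.946769, PV = 33.610314
  t = 3.0000: CF_t = 35.500000, DF = 0.936468, PV = 33.244624
  t = 3.5000: CF_t = 35.500000, DF = 0.926279, PV = 32.882912
  t = 4.0000: CF_t = 35.500000, DF = 0.916201, PV = 32.525135
  t = 4.5000: CF_t = 35.500000, DF = 0.906232, PV = 32.171251
  t = 5.0000: CF_t = 1035.500000, DF = 0.896372, PV = 928.193552
Price P = sum_t PV_t = 1230.807073


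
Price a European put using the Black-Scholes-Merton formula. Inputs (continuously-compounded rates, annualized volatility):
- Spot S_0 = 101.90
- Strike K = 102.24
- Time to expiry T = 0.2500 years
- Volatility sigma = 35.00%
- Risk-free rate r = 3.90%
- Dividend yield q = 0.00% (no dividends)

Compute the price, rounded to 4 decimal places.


d1 = (ln(S/K) + (r - q + 0.5*sigma^2) * T) / (sigma * sqrt(T)) = 0.12417971
d2 = d1 - sigma * sqrt(T) = -0.05082029
exp(-rT) = 0.99029738; exp(-qT) = 1.00000000
P = K * exp(-rT) * N(-d2) - S_0 * exp(-qT) * N(-d1)
N(-d1) = 0.45058649; N(-d2) = 0.52026564
P = 102.2400 * 0.99029738 * 0.52026564 - 101.9000 * 1.00000000 * 0.45058649 = 6.7611

Answer: Price = 6.7611


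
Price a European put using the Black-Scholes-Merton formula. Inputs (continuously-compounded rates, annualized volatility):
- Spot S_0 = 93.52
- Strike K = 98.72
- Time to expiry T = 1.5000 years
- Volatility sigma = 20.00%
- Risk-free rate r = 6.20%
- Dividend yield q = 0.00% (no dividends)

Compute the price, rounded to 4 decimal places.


d1 = (ln(S/K) + (r - q + 0.5*sigma^2) * T) / (sigma * sqrt(T)) = 0.28123309
d2 = d1 - sigma * sqrt(T) = 0.03628412
exp(-rT) = 0.91119350; exp(-qT) = 1.00000000
P = K * exp(-rT) * N(-d2) - S_0 * exp(-qT) * N(-d1)
N(-d1) = 0.38926581; N(-d2) = 0.48552791
P = 98.7200 * 0.91119350 * 0.48552791 - 93.5200 * 1.00000000 * 0.38926581 = 7.2706

Answer: Price = 7.2706


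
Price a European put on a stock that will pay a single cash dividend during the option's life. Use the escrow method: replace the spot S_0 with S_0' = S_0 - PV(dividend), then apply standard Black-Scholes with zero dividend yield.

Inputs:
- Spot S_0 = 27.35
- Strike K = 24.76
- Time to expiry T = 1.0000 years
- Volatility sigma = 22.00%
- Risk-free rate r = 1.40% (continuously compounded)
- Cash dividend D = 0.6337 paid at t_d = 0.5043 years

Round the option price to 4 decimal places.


Answer: Price = 1.2718

Derivation:
PV(D) = D * exp(-r * t_d) = 0.6337 * 0.99296466 = 0.62924171
S_0' = S_0 - PV(D) = 27.3500 - 0.62924171 = 26.72075829
d1 = (ln(S_0'/K) + (r + sigma^2/2)*T) / (sigma*sqrt(T)) = 0.52005127
d2 = d1 - sigma*sqrt(T) = 0.30005127
exp(-rT) = 0.98609754
N(-d1) = 0.30151392; N(-d2) = 0.38206902
P = K * exp(-rT) * N(-d2) - S_0' * N(-d1) = 24.7600 * 0.98609754 * 0.38206902 - 26.72075829 * 0.30151392 = 1.2718


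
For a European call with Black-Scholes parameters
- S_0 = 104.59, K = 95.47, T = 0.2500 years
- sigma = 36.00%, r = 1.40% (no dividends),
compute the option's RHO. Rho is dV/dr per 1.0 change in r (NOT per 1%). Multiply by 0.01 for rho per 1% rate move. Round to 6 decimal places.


d1 = 0.6163104598; d2 = 0.4363104598
phi(d1) = 0.3299355903; exp(-qT) = 1.0000000000; exp(-rT) = 0.9965061179
N(d2) = 0.6686942530
Rho = K*T*exp(-rT)*N(d2) = 95.4700 * 0.2500 * 0.9965061179 * 0.6686942530 = 15.904298

Answer: Rho = 15.904298


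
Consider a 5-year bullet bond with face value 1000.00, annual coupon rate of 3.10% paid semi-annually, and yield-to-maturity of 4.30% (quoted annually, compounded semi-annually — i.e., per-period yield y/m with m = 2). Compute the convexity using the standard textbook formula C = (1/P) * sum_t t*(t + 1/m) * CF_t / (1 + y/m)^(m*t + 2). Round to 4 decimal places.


Answer: Convexity = 23.9736

Derivation:
Coupon per period c = face * coupon_rate / m = 15.500000
Periods per year m = 2; per-period yield y/m = 0.021500
Number of cashflows N = 10
Cashflows (t years, CF_t, discount factor 1/(1+y/m)^(m*t), PV):
  t = 0.5000: CF_t = 15.500000, DF = 0.978953, PV = 15.173764
  t = 1.0000: CF_t = 15.500000, DF = 0.958348, PV = 14.854395
  t = 1.5000: CF_t = 15.500000, DF = 0.938177, PV = 14.541747
  t = 2.0000: CF_t = 15.500000, DF = 0.918431, PV = 14.235680
  t = 2.5000: CF_t = 15.500000, DF = 0.899100, PV = 13.936055
  t = 3.0000: CF_t = 15.500000, DF = 0.880177, PV = 13.642736
  t = 3.5000: CF_t = 15.500000, DF = 0.861651, PV = 13.355591
  t = 4.0000: CF_t = 15.500000, DF = 0.843515, PV = 13.074489
  t = 4.5000: CF_t = 15.500000, DF = 0.825762, PV = 12.799304
  t = 5.0000: CF_t = 1015.500000, DF = 0.808381, PV = 820.911270
Price P = sum_t PV_t = 946.525030
Convexity numerator sum_t t*(t + 1/m) * CF_t / (1+y/m)^(m*t + 2):
  t = 0.5000: term = 7.270874
  t = 1.0000: term = 21.353520
  t = 1.5000: term = 41.808164
  t = 2.0000: term = 68.213680
  t = 2.5000: term = 100.166930
  t = 3.0000: term = 137.282137
  t = 3.5000: term = 179.190258
  t = 4.0000: term = 225.538399
  t = 4.5000: term = 275.989231
  t = 5.0000: term = 21634.764390
Convexity = (1/P) * sum = 22691.577582 / 946.525030 = 23.973563


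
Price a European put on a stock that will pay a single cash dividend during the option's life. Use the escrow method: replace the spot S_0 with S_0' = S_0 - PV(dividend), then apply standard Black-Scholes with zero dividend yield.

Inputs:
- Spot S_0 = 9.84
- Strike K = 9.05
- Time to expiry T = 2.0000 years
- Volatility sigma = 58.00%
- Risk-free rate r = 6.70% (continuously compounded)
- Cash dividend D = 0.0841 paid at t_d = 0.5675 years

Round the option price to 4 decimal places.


Answer: Price = 1.9765

Derivation:
PV(D) = D * exp(-r * t_d) = 0.0841 * 0.96269128 = 0.08096234
S_0' = S_0 - PV(D) = 9.8400 - 0.08096234 = 9.75903766
d1 = (ln(S_0'/K) + (r + sigma^2/2)*T) / (sigma*sqrt(T)) = 0.66544727
d2 = d1 - sigma*sqrt(T) = -0.15479660
exp(-rT) = 0.87459006
N(-d1) = 0.25288223; N(-d2) = 0.56150916
P = K * exp(-rT) * N(-d2) - S_0' * N(-d1) = 9.0500 * 0.87459006 * 0.56150916 - 9.75903766 * 0.25288223 = 1.9765


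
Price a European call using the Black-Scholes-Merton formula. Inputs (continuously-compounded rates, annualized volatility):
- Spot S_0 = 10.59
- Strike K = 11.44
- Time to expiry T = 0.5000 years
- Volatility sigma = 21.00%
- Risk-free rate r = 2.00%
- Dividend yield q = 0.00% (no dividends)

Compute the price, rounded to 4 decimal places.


d1 = (ln(S/K) + (r - q + 0.5*sigma^2) * T) / (sigma * sqrt(T)) = -0.37834136
d2 = d1 - sigma * sqrt(T) = -0.52683379
exp(-rT) = 0.99004983; exp(-qT) = 1.00000000
C = S_0 * exp(-qT) * N(d1) - K * exp(-rT) * N(d2)
N(d1) = 0.35258851; N(d2) = 0.29915451
C = 10.5900 * 1.00000000 * 0.35258851 - 11.4400 * 0.99004983 * 0.29915451 = 0.3456

Answer: Price = 0.3456


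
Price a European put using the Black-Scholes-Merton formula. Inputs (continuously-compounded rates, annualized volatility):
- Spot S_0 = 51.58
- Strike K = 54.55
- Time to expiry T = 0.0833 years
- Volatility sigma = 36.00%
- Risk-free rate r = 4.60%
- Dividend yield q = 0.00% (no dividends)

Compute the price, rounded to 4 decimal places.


Answer: Price = 3.8454

Derivation:
d1 = (ln(S/K) + (r - q + 0.5*sigma^2) * T) / (sigma * sqrt(T)) = -0.44998127
d2 = d1 - sigma * sqrt(T) = -0.55388353
exp(-rT) = 0.99617553; exp(-qT) = 1.00000000
P = K * exp(-rT) * N(-d2) - S_0 * exp(-qT) * N(-d1)
N(-d1) = 0.67363803; N(-d2) = 0.71017072
P = 54.5500 * 0.99617553 * 0.71017072 - 51.5800 * 1.00000000 * 0.67363803 = 3.8454


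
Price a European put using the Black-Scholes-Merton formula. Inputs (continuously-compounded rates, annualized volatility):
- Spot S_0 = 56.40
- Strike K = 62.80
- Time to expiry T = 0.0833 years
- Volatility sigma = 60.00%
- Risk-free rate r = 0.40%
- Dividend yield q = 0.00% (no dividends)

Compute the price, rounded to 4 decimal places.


Answer: Price = 8.0613

Derivation:
d1 = (ln(S/K) + (r - q + 0.5*sigma^2) * T) / (sigma * sqrt(T)) = -0.53218504
d2 = d1 - sigma * sqrt(T) = -0.70535547
exp(-rT) = 0.99966686; exp(-qT) = 1.00000000
P = K * exp(-rT) * N(-d2) - S_0 * exp(-qT) * N(-d1)
N(-d1) = 0.70270108; N(-d2) = 0.75970548
P = 62.8000 * 0.99966686 * 0.75970548 - 56.4000 * 1.00000000 * 0.70270108 = 8.0613


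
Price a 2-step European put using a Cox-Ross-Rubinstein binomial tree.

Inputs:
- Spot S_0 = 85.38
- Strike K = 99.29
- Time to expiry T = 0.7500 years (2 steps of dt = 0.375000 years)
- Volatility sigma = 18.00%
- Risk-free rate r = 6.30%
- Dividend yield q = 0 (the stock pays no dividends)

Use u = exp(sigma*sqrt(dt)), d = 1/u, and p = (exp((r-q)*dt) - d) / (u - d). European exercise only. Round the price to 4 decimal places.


dt = T/N = 0.375000
u = exp(sigma*sqrt(dt)) = 1.116532; d = 1/u = 0.895631
p = (exp((r-q)*dt) - d) / (u - d) = 0.580693
Discount per step: exp(-r*dt) = 0.976652
Stock lattice S(k, i) with i counting down-moves:
  k=0: S(0,0) = 85.3800
  k=1: S(1,0) = 95.3295; S(1,1) = 76.4690
  k=2: S(2,0) = 106.4384; S(2,1) = 85.3800; S(2,2) = 68.4879
Terminal payoffs V(N, i) = max(K - S_T, 0):
  V(2,0) = 0.000000; V(2,1) = 13.910000; V(2,2) = 30.802051
Backward induction: V(k, i) = exp(-r*dt) * [p * V(k+1, i) + (1-p) * V(k+1, i+1)].
  V(1,0) = exp(-r*dt) * [p*0.000000 + (1-p)*13.910000] = 5.696382
  V(1,1) = exp(-r*dt) * [p*13.910000 + (1-p)*30.802051] = 20.502811
  V(0,0) = exp(-r*dt) * [p*5.696382 + (1-p)*20.502811] = 11.626867

Answer: Price = V(0,0) = 11.6269


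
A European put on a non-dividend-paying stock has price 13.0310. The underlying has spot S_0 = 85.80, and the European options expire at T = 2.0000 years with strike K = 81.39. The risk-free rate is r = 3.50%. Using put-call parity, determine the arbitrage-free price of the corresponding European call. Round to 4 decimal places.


Put-call parity: C - P = S_0 * exp(-qT) - K * exp(-rT).
S_0 * exp(-qT) = 85.8000 * 1.00000000 = 85.80000000
K * exp(-rT) = 81.3900 * 0.93239382 = 75.88753300
C = P + S*exp(-qT) - K*exp(-rT)
C = 13.0310 + 85.80000000 - 75.88753300 = 22.9435

Answer: Call price = 22.9435


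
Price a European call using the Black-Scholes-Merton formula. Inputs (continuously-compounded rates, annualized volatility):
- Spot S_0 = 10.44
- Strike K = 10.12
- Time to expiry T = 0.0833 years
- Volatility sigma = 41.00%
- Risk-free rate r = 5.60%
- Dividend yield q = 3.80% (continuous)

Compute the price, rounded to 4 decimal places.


d1 = (ln(S/K) + (r - q + 0.5*sigma^2) * T) / (sigma * sqrt(T)) = 0.33491621
d2 = d1 - sigma * sqrt(T) = 0.21658308
exp(-rT) = 0.99534606; exp(-qT) = 0.99683960
C = S_0 * exp(-qT) * N(d1) - K * exp(-rT) * N(d2)
N(d1) = 0.63115585; N(d2) = 0.58573336
C = 10.4400 * 0.99683960 * 0.63115585 - 10.1200 * 0.99534606 * 0.58573336 = 0.6684

Answer: Price = 0.6684


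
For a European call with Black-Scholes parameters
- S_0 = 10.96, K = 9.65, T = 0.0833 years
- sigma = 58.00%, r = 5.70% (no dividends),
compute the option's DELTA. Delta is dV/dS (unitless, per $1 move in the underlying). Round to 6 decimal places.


d1 = 0.8724921985; d2 = 0.7050941101
phi(d1) = 0.2726517739; exp(-qT) = 1.0000000000; exp(-rT) = 0.9952631544
N(d1) = 0.8085300388
Delta = exp(-qT) * N(d1) = 1.0000000000 * 0.8085300388 = 0.808530

Answer: Delta = 0.808530


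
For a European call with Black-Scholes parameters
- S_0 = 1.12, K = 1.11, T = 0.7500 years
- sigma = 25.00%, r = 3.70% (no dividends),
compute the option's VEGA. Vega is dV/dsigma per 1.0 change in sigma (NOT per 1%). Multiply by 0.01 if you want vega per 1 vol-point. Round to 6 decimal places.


Answer: Vega = 0.372302

Derivation:
d1 = 0.2778494475; d2 = 0.0613430965
phi(d1) = 0.3838364644; exp(-qT) = 1.0000000000; exp(-rT) = 0.9726314943
Vega = S * exp(-qT) * phi(d1) * sqrt(T) = 1.1200 * 1.0000000000 * 0.3838364644 * 0.8660254038 = 0.372302


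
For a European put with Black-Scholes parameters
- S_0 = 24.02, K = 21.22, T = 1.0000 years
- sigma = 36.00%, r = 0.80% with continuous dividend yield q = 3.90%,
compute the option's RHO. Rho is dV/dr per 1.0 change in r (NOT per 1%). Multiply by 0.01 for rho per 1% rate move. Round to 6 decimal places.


Answer: Rho = -9.869613

Derivation:
d1 = 0.4381741207; d2 = 0.0781741207
phi(d1) = 0.3624253296; exp(-qT) = 0.9617507091; exp(-rT) = 0.9920319148
N(-d2) = 0.4688447738
Rho = -K*T*exp(-rT)*N(-d2) = -21.2200 * 1.0000 * 0.9920319148 * 0.4688447738 = -9.869613


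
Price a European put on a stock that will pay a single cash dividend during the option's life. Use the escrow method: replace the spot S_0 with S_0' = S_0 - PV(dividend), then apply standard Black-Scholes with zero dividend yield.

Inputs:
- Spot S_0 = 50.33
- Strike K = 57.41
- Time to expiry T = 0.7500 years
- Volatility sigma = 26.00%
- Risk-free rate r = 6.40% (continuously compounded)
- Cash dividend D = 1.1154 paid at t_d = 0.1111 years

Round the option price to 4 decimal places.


PV(D) = D * exp(-r * t_d) = 1.1154 * 0.99291482 = 1.10749719
S_0' = S_0 - PV(D) = 50.3300 - 1.10749719 = 49.22250281
d1 = (ln(S_0'/K) + (r + sigma^2/2)*T) / (sigma*sqrt(T)) = -0.35759126
d2 = d1 - sigma*sqrt(T) = -0.58275787
exp(-rT) = 0.95313379
N(-d1) = 0.63967539; N(-d2) = 0.71997184
P = K * exp(-rT) * N(-d2) - S_0' * N(-d1) = 57.4100 * 0.95313379 * 0.71997184 - 49.22250281 * 0.63967539 = 7.9100

Answer: Price = 7.9100


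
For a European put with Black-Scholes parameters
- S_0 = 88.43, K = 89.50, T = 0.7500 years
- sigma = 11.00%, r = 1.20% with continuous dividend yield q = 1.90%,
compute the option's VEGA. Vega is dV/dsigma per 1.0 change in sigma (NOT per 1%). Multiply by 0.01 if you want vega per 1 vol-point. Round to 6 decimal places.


Answer: Vega = 29.851627

Derivation:
d1 = -0.1337337076; d2 = -0.2289965020
phi(d1) = 0.3953907014; exp(-qT) = 0.9858510507; exp(-rT) = 0.9910403788
Vega = S * exp(-qT) * phi(d1) * sqrt(T) = 88.4300 * 0.9858510507 * 0.3953907014 * 0.8660254038 = 29.851627


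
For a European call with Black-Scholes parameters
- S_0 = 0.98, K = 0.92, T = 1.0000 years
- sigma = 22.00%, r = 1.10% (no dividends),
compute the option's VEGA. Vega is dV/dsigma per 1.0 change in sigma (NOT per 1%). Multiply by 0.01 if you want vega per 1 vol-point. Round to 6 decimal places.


Answer: Vega = 0.353764

Derivation:
d1 = 0.4471768256; d2 = 0.2271768256
phi(d1) = 0.3609838387; exp(-qT) = 1.0000000000; exp(-rT) = 0.9890602788
Vega = S * exp(-qT) * phi(d1) * sqrt(T) = 0.9800 * 1.0000000000 * 0.3609838387 * 1.0000000000 = 0.353764


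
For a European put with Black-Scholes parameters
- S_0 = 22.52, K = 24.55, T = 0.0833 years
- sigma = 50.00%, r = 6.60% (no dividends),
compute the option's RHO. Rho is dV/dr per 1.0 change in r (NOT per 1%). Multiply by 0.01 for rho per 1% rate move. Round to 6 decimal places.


d1 = -0.4878275009; d2 = -0.6321361978
phi(d1) = 0.3541883772; exp(-qT) = 1.0000000000; exp(-rT) = 0.9945172852
N(-d2) = 0.7363510581
Rho = -K*T*exp(-rT)*N(-d2) = -24.5500 * 0.0833 * 0.9945172852 * 0.7363510581 = -1.497593

Answer: Rho = -1.497593


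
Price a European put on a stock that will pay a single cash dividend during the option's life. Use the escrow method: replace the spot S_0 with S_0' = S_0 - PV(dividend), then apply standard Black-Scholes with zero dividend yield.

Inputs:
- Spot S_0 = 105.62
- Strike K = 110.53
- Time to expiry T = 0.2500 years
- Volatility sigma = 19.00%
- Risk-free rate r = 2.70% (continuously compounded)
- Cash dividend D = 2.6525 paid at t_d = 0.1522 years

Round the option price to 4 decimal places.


Answer: Price = 8.3153

Derivation:
PV(D) = D * exp(-r * t_d) = 2.6525 * 0.99589903 = 2.64162218
S_0' = S_0 - PV(D) = 105.6200 - 2.64162218 = 102.97837782
d1 = (ln(S_0'/K) + (r + sigma^2/2)*T) / (sigma*sqrt(T)) = -0.62637300
d2 = d1 - sigma*sqrt(T) = -0.72137300
exp(-rT) = 0.99327273
N(-d1) = 0.73446484; N(-d2) = 0.76465997
P = K * exp(-rT) * N(-d2) - S_0' * N(-d1) = 110.5300 * 0.99327273 * 0.76465997 - 102.97837782 * 0.73446484 = 8.3153


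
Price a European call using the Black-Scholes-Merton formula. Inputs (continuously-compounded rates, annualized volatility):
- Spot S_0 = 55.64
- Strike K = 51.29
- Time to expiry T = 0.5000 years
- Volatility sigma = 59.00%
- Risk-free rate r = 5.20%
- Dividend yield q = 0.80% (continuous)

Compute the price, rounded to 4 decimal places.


Answer: Price = 11.6914

Derivation:
d1 = (ln(S/K) + (r - q + 0.5*sigma^2) * T) / (sigma * sqrt(T)) = 0.45645916
d2 = d1 - sigma * sqrt(T) = 0.03926616
exp(-rT) = 0.97433509; exp(-qT) = 0.99600799
C = S_0 * exp(-qT) * N(d1) - K * exp(-rT) * N(d2)
N(d1) = 0.67597008; N(d2) = 0.51566091
C = 55.6400 * 0.99600799 * 0.67597008 - 51.2900 * 0.97433509 * 0.51566091 = 11.6914


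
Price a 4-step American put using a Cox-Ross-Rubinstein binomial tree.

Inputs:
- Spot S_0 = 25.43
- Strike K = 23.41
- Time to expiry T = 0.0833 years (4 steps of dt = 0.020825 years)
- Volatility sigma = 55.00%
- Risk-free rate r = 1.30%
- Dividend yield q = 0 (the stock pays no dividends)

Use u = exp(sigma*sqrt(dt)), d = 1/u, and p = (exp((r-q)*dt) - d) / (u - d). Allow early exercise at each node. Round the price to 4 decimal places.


Answer: Price = V(0,0) = 0.8121

Derivation:
dt = T/N = 0.020825
u = exp(sigma*sqrt(dt)) = 1.082605; d = 1/u = 0.923698
p = (exp((r-q)*dt) - d) / (u - d) = 0.481872
Discount per step: exp(-r*dt) = 0.999729
Stock lattice S(k, i) with i counting down-moves:
  k=0: S(0,0) = 25.4300
  k=1: S(1,0) = 27.5306; S(1,1) = 23.4896
  k=2: S(2,0) = 29.8048; S(2,1) = 25.4300; S(2,2) = 21.6973
  k=3: S(3,0) = 32.2668; S(3,1) = 27.5306; S(3,2) = 23.4896; S(3,3) = 20.0418
  k=4: S(4,0) = 34.9322; S(4,1) = 29.8048; S(4,2) = 25.4300; S(4,3) = 21.6973; S(4,4) = 18.5126
Terminal payoffs V(N, i) = max(K - S_T, 0):
  V(4,0) = 0.000000; V(4,1) = 0.000000; V(4,2) = 0.000000; V(4,3) = 1.712653; V(4,4) = 4.897421
Backward induction: V(k, i) = exp(-r*dt) * [p * V(k+1, i) + (1-p) * V(k+1, i+1)]; then take max(V_cont, immediate exercise) for American.
  V(3,0) = exp(-r*dt) * [p*0.000000 + (1-p)*0.000000] = 0.000000; exercise = 0.000000; V(3,0) = max -> 0.000000
  V(3,1) = exp(-r*dt) * [p*0.000000 + (1-p)*0.000000] = 0.000000; exercise = 0.000000; V(3,1) = max -> 0.000000
  V(3,2) = exp(-r*dt) * [p*0.000000 + (1-p)*1.712653] = 0.887133; exercise = 0.000000; V(3,2) = max -> 0.887133
  V(3,3) = exp(-r*dt) * [p*1.712653 + (1-p)*4.897421] = 3.361860; exercise = 3.368197; V(3,3) = max -> 3.368197
  V(2,0) = exp(-r*dt) * [p*0.000000 + (1-p)*0.000000] = 0.000000; exercise = 0.000000; V(2,0) = max -> 0.000000
  V(2,1) = exp(-r*dt) * [p*0.000000 + (1-p)*0.887133] = 0.459524; exercise = 0.000000; V(2,1) = max -> 0.459524
  V(2,2) = exp(-r*dt) * [p*0.887133 + (1-p)*3.368197] = 2.172054; exercise = 1.712653; V(2,2) = max -> 2.172054
  V(1,0) = exp(-r*dt) * [p*0.000000 + (1-p)*0.459524] = 0.238028; exercise = 0.000000; V(1,0) = max -> 0.238028
  V(1,1) = exp(-r*dt) * [p*0.459524 + (1-p)*2.172054] = 1.346470; exercise = 0.000000; V(1,1) = max -> 1.346470
  V(0,0) = exp(-r*dt) * [p*0.238028 + (1-p)*1.346470] = 0.812123; exercise = 0.000000; V(0,0) = max -> 0.812123


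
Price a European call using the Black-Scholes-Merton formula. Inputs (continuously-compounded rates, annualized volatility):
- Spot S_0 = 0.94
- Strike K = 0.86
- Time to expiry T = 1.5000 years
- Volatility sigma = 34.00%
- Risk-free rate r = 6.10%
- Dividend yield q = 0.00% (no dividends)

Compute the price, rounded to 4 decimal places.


d1 = (ln(S/K) + (r - q + 0.5*sigma^2) * T) / (sigma * sqrt(T)) = 0.64154414
d2 = d1 - sigma * sqrt(T) = 0.22513089
exp(-rT) = 0.91256132; exp(-qT) = 1.00000000
C = S_0 * exp(-qT) * N(d1) - K * exp(-rT) * N(d2)
N(d1) = 0.73941540; N(d2) = 0.58906127
C = 0.9400 * 1.00000000 * 0.73941540 - 0.8600 * 0.91256132 * 0.58906127 = 0.2328

Answer: Price = 0.2328


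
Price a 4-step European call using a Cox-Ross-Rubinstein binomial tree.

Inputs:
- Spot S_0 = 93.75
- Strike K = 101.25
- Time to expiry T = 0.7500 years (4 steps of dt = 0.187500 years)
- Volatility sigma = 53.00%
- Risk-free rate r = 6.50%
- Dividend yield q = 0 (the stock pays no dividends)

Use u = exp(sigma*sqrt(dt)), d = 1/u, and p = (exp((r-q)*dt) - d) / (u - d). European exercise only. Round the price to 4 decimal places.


Answer: Price = V(0,0) = 16.0184

Derivation:
dt = T/N = 0.187500
u = exp(sigma*sqrt(dt)) = 1.257967; d = 1/u = 0.794934
p = (exp((r-q)*dt) - d) / (u - d) = 0.469358
Discount per step: exp(-r*dt) = 0.987886
Stock lattice S(k, i) with i counting down-moves:
  k=0: S(0,0) = 93.7500
  k=1: S(1,0) = 117.9344; S(1,1) = 74.5250
  k=2: S(2,0) = 148.3575; S(2,1) = 93.7500; S(2,2) = 59.2424
  k=3: S(3,0) = 186.6288; S(3,1) = 117.9344; S(3,2) = 74.5250; S(3,3) = 47.0938
  k=4: S(4,0) = 234.7729; S(4,1) = 148.3575; S(4,2) = 93.7500; S(4,3) = 59.2424; S(4,4) = 37.4364
Terminal payoffs V(N, i) = max(S_T - K, 0):
  V(4,0) = 133.522883; V(4,1) = 47.107534; V(4,2) = 0.000000; V(4,3) = 0.000000; V(4,4) = 0.000000
Backward induction: V(k, i) = exp(-r*dt) * [p * V(k+1, i) + (1-p) * V(k+1, i+1)].
  V(3,0) = exp(-r*dt) * [p*133.522883 + (1-p)*47.107534] = 86.605341
  V(3,1) = exp(-r*dt) * [p*47.107534 + (1-p)*0.000000] = 21.842481
  V(3,2) = exp(-r*dt) * [p*0.000000 + (1-p)*0.000000] = 0.000000
  V(3,3) = exp(-r*dt) * [p*0.000000 + (1-p)*0.000000] = 0.000000
  V(2,0) = exp(-r*dt) * [p*86.605341 + (1-p)*21.842481] = 51.606667
  V(2,1) = exp(-r*dt) * [p*21.842481 + (1-p)*0.000000] = 10.127764
  V(2,2) = exp(-r*dt) * [p*0.000000 + (1-p)*0.000000] = 0.000000
  V(1,0) = exp(-r*dt) * [p*51.606667 + (1-p)*10.127764] = 29.237719
  V(1,1) = exp(-r*dt) * [p*10.127764 + (1-p)*0.000000] = 4.695969
  V(0,0) = exp(-r*dt) * [p*29.237719 + (1-p)*4.695969] = 16.018426
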